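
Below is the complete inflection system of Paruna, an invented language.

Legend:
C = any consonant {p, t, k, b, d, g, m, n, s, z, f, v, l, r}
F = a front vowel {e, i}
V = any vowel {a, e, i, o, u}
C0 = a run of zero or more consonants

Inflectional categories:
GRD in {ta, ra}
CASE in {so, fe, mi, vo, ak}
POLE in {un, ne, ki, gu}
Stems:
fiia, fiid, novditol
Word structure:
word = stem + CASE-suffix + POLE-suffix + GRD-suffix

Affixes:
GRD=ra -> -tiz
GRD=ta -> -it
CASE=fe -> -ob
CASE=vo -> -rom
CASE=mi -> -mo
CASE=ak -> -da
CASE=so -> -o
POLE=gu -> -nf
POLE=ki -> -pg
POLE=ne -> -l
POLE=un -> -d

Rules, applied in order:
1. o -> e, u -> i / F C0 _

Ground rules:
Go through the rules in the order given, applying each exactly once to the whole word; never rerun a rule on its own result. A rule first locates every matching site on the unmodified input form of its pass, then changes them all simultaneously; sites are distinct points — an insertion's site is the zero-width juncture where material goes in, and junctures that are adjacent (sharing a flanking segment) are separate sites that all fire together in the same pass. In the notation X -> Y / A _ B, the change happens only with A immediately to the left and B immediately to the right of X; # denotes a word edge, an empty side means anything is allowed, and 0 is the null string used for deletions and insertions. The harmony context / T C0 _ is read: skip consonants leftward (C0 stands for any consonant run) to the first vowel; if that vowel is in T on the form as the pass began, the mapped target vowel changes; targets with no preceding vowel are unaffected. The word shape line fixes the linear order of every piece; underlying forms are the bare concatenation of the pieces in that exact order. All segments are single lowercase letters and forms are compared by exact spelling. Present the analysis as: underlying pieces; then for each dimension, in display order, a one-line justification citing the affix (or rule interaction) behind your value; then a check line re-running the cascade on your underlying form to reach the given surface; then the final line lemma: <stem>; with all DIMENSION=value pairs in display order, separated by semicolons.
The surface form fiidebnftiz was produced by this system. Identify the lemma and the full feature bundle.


underlying: fiid-ob-nf-tiz
GRD=ra - signalled by the affix -tiz
CASE=fe - signalled by the affix -ob
POLE=gu - signalled by the affix -nf
check: fiidobnftiz -> fiidebnftiz
lemma: fiid; GRD=ra; CASE=fe; POLE=gu


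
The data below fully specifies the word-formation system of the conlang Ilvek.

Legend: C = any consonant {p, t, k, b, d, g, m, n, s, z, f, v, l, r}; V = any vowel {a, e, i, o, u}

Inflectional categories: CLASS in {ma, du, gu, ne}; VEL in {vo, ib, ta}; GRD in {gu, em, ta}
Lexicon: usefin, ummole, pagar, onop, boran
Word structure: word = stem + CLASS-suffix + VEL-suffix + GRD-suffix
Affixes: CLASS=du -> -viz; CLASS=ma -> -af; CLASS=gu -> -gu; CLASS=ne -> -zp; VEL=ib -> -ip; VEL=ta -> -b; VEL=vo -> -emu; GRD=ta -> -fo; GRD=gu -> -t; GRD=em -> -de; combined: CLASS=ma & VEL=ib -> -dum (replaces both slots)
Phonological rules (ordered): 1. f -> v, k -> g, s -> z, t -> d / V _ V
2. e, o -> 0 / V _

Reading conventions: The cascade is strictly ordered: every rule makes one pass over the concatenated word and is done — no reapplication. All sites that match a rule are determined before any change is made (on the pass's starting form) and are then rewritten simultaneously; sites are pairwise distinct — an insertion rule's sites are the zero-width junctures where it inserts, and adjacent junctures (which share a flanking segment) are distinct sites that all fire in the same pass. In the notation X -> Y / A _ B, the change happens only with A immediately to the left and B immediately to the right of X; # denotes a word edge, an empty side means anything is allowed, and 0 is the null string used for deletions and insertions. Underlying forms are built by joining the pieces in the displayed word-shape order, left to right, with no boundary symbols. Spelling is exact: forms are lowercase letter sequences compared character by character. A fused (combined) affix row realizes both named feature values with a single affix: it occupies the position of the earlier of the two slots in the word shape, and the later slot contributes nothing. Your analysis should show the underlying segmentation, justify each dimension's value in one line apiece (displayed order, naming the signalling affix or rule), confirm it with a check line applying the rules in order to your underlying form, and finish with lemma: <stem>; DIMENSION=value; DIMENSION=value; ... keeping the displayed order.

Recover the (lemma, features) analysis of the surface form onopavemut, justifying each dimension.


underlying: onop-af-emu-t
CLASS=ma - signalled by the affix -af
VEL=vo - signalled by the affix -emu
GRD=gu - signalled by the affix -t
check: onopafemut -> onopavemut -> onopavemut
lemma: onop; CLASS=ma; VEL=vo; GRD=gu


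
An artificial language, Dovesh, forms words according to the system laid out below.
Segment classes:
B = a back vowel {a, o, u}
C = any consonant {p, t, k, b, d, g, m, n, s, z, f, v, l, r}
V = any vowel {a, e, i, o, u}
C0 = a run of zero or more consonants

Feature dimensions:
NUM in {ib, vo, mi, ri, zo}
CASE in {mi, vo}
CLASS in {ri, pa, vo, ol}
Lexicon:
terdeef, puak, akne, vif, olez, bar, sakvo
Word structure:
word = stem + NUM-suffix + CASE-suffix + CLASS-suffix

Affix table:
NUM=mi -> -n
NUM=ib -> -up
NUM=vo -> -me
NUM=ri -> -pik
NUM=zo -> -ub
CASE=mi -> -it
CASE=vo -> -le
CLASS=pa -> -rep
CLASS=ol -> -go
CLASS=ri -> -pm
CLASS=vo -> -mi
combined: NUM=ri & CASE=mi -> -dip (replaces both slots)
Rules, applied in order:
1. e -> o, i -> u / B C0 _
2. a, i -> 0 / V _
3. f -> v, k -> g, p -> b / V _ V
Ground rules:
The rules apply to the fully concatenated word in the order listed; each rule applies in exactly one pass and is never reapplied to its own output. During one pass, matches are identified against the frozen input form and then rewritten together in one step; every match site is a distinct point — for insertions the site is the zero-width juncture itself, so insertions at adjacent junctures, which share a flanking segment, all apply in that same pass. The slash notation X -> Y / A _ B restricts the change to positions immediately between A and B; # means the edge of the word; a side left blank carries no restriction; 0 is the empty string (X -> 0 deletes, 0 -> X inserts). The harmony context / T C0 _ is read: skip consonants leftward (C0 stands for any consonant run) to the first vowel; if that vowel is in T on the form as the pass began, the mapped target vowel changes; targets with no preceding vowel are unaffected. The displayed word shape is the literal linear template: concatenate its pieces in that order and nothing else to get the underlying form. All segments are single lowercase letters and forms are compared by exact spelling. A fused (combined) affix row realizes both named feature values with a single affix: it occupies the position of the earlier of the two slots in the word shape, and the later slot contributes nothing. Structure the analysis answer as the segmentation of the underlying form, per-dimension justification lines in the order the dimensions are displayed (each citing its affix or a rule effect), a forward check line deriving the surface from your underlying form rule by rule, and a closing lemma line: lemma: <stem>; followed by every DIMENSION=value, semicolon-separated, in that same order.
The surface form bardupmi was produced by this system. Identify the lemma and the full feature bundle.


underlying: bar-dip-mi
NUM=ri - signalled by the combined affix row
CASE=mi - signalled by the combined affix row
CLASS=vo - signalled by the affix -mi
check: bardipmi -> bardupmi -> bardupmi -> bardupmi
lemma: bar; NUM=ri; CASE=mi; CLASS=vo


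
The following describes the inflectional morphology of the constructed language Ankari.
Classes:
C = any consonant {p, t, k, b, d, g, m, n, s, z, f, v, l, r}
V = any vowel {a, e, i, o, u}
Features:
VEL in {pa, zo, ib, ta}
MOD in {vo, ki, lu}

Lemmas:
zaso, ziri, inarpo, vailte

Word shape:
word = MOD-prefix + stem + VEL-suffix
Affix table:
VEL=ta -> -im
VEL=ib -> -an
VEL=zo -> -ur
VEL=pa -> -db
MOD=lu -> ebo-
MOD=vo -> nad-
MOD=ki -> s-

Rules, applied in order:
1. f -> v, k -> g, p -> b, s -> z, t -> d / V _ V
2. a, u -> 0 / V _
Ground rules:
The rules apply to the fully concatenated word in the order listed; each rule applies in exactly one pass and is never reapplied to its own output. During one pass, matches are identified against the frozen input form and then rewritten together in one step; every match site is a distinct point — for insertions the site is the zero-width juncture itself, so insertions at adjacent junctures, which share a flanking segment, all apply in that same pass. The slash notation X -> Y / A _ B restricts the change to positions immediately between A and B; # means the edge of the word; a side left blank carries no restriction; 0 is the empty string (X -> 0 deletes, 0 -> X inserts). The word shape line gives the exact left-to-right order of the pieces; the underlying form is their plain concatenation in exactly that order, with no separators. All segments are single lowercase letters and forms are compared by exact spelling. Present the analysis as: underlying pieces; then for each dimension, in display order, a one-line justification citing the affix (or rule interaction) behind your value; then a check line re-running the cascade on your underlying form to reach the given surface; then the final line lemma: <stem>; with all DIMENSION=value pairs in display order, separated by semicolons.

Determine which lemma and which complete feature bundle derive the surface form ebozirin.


underlying: ebo-ziri-an
VEL=ib - signalled by the affix -an
MOD=lu - signalled by the affix ebo-
check: ebozirian -> ebozirian -> ebozirin
lemma: ziri; VEL=ib; MOD=lu


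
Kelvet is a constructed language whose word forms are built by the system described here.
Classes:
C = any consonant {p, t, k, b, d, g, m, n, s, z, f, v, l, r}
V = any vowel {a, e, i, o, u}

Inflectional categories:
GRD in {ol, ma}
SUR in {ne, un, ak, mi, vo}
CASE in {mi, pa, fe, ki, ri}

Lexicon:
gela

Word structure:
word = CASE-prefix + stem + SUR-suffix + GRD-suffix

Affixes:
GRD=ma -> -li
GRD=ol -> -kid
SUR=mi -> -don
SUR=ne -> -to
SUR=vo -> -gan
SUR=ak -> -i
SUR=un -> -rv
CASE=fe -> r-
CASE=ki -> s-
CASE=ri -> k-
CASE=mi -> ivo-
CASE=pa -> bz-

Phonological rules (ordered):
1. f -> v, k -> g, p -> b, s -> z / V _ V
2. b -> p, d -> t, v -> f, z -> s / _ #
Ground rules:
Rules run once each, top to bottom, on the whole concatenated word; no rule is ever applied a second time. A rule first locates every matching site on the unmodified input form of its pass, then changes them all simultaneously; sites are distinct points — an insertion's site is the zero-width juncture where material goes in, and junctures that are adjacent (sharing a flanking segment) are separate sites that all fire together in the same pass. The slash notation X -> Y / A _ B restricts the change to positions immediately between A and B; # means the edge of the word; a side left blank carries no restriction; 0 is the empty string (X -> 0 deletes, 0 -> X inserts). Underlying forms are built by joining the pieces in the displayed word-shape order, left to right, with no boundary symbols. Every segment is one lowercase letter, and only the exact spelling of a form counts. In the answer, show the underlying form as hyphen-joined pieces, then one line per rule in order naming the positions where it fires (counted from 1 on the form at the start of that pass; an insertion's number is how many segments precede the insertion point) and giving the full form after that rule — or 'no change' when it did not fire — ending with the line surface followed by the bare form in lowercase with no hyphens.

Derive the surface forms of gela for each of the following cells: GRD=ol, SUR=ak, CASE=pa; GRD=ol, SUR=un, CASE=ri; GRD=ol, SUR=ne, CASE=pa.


cell GRD=ol, SUR=ak, CASE=pa:
underlying: bz-gela-i-kid
1. f -> v, k -> g, p -> b, s -> z / V _ V: fires at position(s) 8: bzgelaigid
2. b -> p, d -> t, v -> f, z -> s / _ #: fires at position(s) 10: bzgelaigit
surface: bzgelaigit

cell GRD=ol, SUR=un, CASE=ri:
underlying: k-gela-rv-kid
1. f -> v, k -> g, p -> b, s -> z / V _ V: no change
2. b -> p, d -> t, v -> f, z -> s / _ #: fires at position(s) 10: kgelarvkit
surface: kgelarvkit

cell GRD=ol, SUR=ne, CASE=pa:
underlying: bz-gela-to-kid
1. f -> v, k -> g, p -> b, s -> z / V _ V: fires at position(s) 9: bzgelatogid
2. b -> p, d -> t, v -> f, z -> s / _ #: fires at position(s) 11: bzgelatogit
surface: bzgelatogit


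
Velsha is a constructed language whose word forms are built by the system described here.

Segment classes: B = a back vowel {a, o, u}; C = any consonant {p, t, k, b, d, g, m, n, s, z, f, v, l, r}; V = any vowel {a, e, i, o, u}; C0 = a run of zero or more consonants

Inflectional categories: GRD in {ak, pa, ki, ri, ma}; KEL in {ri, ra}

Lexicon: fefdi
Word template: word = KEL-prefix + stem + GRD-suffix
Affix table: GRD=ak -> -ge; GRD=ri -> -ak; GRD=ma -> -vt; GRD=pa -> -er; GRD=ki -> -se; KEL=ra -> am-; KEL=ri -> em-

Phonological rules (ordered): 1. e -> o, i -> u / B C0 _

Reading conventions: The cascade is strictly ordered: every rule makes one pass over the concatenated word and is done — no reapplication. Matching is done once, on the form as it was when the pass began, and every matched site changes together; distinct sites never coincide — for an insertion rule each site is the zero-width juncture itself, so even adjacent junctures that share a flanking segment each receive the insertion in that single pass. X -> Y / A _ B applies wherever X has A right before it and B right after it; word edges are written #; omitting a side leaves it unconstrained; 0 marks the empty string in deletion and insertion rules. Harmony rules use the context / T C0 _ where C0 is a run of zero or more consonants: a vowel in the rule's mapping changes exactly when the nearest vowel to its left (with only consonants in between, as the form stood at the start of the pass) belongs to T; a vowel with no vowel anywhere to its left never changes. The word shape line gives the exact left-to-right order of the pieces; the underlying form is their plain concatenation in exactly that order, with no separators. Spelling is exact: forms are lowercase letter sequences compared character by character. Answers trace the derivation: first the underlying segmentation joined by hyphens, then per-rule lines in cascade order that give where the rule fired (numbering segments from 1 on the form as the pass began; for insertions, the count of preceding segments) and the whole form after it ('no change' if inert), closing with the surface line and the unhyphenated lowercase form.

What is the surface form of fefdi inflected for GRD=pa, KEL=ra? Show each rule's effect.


underlying: am-fefdi-er
1. e -> o, i -> u / B C0 _: fires at position(s) 4: amfofdier
surface: amfofdier


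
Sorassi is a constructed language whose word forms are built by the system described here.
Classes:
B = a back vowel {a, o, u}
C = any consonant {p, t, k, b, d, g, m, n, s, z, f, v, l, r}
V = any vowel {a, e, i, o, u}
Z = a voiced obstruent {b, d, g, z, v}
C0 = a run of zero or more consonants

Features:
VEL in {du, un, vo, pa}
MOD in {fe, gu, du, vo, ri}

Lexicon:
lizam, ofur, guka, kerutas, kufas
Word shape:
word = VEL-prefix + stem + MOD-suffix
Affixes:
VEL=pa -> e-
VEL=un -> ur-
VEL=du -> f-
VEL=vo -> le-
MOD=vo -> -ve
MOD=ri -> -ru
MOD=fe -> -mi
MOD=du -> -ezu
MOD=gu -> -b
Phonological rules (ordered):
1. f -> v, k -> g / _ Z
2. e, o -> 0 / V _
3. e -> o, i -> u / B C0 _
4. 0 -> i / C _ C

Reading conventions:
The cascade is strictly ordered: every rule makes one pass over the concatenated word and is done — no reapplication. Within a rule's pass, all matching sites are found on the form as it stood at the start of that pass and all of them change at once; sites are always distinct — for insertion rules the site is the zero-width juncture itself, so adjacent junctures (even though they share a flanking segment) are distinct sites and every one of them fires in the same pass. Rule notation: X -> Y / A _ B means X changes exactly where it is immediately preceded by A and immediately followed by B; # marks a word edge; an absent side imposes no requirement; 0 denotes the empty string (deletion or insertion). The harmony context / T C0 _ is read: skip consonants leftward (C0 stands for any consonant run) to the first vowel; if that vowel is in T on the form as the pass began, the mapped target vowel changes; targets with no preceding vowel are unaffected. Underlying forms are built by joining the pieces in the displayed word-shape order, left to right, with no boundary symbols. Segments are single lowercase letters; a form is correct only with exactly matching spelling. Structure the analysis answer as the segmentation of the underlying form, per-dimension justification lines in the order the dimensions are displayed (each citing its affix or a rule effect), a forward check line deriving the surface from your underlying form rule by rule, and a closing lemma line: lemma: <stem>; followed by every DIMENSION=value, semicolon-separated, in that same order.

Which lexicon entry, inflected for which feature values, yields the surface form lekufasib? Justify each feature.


underlying: le-kufas-b
VEL=vo - signalled by the affix le-
MOD=gu - signalled by the affix -b
check: lekufasb -> lekufasb -> lekufasb -> lekufasb -> lekufasib
lemma: kufas; VEL=vo; MOD=gu


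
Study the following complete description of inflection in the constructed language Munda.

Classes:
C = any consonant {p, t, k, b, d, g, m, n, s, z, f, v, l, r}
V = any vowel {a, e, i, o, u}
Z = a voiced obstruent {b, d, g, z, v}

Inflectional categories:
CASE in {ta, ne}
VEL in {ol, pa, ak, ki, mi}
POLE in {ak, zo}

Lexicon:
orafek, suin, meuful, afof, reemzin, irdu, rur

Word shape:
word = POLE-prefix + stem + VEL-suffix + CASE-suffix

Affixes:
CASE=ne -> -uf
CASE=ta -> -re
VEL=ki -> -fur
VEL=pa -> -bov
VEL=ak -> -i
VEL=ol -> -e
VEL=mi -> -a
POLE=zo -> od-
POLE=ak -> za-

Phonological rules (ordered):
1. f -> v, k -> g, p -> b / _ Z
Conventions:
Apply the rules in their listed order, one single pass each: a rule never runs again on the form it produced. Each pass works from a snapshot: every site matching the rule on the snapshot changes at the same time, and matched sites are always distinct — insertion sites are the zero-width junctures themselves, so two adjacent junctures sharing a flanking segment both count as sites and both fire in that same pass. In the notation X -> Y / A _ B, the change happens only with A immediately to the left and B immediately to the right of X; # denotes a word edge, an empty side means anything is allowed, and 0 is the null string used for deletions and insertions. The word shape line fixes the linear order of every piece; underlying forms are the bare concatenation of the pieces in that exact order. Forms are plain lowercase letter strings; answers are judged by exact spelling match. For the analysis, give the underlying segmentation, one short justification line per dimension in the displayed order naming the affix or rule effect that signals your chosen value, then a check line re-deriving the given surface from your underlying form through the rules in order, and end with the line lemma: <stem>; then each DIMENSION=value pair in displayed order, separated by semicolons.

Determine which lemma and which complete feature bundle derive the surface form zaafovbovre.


underlying: za-afof-bov-re
CASE=ta - signalled by the affix -re
VEL=pa - signalled by the affix -bov
POLE=ak - signalled by the affix za-
check: zaafofbovre -> zaafovbovre
lemma: afof; CASE=ta; VEL=pa; POLE=ak


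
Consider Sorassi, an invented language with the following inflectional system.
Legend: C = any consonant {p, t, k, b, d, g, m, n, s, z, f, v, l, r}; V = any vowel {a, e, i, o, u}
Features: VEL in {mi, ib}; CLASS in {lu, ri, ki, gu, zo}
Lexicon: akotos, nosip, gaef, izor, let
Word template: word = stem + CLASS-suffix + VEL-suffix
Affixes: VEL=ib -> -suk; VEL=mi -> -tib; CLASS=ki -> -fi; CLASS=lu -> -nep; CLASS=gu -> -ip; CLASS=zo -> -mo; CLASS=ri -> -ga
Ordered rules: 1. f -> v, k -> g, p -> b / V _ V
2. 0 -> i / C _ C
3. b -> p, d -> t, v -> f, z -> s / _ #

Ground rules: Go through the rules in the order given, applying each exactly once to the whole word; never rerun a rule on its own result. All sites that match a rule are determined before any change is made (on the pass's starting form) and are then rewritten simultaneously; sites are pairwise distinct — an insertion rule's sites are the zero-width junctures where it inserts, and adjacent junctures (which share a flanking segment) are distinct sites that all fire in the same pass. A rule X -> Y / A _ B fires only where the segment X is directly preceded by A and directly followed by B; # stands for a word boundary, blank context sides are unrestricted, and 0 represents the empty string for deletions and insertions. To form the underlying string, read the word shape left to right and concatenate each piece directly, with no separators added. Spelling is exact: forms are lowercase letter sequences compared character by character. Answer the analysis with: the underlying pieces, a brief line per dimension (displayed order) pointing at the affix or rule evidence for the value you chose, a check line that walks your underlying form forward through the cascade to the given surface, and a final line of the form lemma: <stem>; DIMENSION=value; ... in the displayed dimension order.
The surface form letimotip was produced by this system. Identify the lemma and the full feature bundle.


underlying: let-mo-tib
VEL=mi - signalled by the affix -tib
CLASS=zo - signalled by the affix -mo
check: letmotib -> letmotib -> letimotib -> letimotip
lemma: let; VEL=mi; CLASS=zo


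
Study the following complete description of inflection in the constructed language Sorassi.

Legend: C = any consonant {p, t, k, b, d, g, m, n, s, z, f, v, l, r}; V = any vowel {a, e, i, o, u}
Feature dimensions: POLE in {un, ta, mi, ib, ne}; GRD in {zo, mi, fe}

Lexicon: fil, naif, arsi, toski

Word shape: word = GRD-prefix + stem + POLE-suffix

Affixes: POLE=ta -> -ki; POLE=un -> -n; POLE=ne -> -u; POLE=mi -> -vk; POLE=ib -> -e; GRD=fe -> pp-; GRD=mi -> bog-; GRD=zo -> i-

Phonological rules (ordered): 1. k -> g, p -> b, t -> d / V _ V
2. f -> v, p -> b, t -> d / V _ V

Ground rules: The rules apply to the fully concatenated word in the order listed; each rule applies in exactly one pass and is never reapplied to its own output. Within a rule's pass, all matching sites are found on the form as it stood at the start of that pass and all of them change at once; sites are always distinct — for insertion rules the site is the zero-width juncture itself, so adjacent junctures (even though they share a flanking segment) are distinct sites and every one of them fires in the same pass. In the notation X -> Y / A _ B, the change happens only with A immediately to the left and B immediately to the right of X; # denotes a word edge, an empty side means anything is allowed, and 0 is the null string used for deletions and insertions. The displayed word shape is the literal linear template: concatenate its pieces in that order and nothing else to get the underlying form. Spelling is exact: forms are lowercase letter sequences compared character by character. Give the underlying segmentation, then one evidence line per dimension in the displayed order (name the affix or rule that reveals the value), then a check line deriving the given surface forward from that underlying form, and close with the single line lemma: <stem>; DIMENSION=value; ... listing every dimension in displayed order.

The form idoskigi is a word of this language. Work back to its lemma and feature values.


underlying: i-toski-ki
POLE=ta - signalled by the affix -ki
GRD=zo - signalled by the affix i-
check: itoskiki -> idoskigi -> idoskigi
lemma: toski; POLE=ta; GRD=zo


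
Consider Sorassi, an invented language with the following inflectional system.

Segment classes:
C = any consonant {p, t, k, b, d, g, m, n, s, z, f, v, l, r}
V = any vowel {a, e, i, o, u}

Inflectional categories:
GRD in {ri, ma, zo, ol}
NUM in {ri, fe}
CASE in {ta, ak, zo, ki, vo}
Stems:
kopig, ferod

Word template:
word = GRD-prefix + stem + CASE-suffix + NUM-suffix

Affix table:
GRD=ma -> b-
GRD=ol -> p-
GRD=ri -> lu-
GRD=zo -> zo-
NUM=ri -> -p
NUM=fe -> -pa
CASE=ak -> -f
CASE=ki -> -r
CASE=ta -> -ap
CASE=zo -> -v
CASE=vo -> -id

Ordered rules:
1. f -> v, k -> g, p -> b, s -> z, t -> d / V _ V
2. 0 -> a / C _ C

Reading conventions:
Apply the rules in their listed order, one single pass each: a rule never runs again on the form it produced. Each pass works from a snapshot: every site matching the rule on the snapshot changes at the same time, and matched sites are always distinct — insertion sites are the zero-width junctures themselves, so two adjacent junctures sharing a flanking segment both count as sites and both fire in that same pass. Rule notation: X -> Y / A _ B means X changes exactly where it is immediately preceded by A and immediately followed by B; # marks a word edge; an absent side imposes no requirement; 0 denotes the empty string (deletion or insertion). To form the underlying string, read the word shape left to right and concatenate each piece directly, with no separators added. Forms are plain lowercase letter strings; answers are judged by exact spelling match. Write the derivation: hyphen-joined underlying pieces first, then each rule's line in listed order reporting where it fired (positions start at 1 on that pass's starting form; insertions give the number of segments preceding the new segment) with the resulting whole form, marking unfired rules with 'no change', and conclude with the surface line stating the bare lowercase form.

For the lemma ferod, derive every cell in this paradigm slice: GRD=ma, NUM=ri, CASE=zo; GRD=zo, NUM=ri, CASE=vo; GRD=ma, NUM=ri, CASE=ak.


cell GRD=ma, NUM=ri, CASE=zo:
underlying: b-ferod-v-p
1. f -> v, k -> g, p -> b, s -> z, t -> d / V _ V: no change
2. 0 -> a / C _ C: inserts after position(s) 1, 6, 7: baferodavap
surface: baferodavap

cell GRD=zo, NUM=ri, CASE=vo:
underlying: zo-ferod-id-p
1. f -> v, k -> g, p -> b, s -> z, t -> d / V _ V: fires at position(s) 3: zoverodidp
2. 0 -> a / C _ C: inserts after position(s) 9: zoverodidap
surface: zoverodidap

cell GRD=ma, NUM=ri, CASE=ak:
underlying: b-ferod-f-p
1. f -> v, k -> g, p -> b, s -> z, t -> d / V _ V: no change
2. 0 -> a / C _ C: inserts after position(s) 1, 6, 7: baferodafap
surface: baferodafap


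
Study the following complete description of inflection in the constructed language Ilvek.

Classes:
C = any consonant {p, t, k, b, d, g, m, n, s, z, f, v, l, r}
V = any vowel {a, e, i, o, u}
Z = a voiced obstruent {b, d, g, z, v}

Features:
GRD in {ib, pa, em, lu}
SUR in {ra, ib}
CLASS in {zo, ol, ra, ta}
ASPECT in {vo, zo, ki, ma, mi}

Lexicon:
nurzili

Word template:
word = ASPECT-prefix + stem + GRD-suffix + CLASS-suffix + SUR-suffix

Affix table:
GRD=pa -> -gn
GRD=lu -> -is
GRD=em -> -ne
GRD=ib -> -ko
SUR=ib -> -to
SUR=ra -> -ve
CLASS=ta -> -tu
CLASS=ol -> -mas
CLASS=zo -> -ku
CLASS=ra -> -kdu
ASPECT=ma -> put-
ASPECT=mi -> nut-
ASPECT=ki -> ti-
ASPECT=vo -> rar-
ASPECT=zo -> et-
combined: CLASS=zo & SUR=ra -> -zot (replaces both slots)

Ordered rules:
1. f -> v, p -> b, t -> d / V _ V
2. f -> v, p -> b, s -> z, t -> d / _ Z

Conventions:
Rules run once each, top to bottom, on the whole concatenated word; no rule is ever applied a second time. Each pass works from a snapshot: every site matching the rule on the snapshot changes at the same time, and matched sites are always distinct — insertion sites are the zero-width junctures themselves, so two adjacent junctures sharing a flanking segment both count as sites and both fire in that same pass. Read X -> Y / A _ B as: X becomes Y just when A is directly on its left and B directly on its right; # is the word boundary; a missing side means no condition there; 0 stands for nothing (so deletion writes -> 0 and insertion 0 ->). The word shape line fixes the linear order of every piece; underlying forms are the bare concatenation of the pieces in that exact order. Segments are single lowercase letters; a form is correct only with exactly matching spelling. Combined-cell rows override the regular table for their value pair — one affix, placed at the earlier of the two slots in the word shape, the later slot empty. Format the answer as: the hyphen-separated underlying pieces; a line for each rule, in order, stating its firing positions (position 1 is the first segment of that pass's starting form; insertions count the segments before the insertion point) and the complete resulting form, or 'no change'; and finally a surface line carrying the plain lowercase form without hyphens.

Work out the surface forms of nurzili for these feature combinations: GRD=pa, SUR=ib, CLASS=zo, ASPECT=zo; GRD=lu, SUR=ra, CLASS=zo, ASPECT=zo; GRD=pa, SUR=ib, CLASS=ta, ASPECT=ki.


cell GRD=pa, SUR=ib, CLASS=zo, ASPECT=zo:
underlying: et-nurzili-gn-ku-to
1. f -> v, p -> b, t -> d / V _ V: fires at position(s) 14: etnurzilignkudo
2. f -> v, p -> b, s -> z, t -> d / _ Z: no change
surface: etnurzilignkudo

cell GRD=lu, SUR=ra, CLASS=zo, ASPECT=zo:
underlying: et-nurzili-is-zot
1. f -> v, p -> b, t -> d / V _ V: no change
2. f -> v, p -> b, s -> z, t -> d / _ Z: fires at position(s) 11: etnurziliizzot
surface: etnurziliizzot

cell GRD=pa, SUR=ib, CLASS=ta, ASPECT=ki:
underlying: ti-nurzili-gn-tu-to
1. f -> v, p -> b, t -> d / V _ V: fires at position(s) 14: tinurziligntudo
2. f -> v, p -> b, s -> z, t -> d / _ Z: no change
surface: tinurziligntudo


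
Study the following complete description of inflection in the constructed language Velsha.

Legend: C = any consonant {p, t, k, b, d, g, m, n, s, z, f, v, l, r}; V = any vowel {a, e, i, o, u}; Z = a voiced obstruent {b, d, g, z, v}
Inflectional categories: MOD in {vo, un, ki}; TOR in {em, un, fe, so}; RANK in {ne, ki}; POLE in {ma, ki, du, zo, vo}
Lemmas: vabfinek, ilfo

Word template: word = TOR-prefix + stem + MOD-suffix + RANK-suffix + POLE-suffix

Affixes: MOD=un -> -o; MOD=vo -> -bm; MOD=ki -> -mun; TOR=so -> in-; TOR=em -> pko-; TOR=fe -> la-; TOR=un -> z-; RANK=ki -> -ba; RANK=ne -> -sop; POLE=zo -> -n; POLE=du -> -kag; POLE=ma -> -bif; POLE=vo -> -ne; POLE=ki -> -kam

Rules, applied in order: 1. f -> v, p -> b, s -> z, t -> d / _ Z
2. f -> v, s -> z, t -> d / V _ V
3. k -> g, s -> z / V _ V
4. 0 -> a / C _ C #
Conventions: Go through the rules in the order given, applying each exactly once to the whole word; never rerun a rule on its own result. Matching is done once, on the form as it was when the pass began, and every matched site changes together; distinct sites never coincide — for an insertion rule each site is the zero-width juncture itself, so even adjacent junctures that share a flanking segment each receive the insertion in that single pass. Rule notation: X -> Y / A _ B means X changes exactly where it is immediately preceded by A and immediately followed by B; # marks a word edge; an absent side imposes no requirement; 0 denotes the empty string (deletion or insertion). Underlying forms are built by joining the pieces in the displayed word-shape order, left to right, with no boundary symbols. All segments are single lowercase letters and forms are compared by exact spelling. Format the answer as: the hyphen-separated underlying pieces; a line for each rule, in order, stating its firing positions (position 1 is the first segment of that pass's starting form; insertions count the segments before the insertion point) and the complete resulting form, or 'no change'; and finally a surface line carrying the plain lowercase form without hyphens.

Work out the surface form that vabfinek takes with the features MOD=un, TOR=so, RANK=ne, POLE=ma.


underlying: in-vabfinek-o-sop-bif
1. f -> v, p -> b, s -> z, t -> d / _ Z: fires at position(s) 14: invabfinekosobbif
2. f -> v, s -> z, t -> d / V _ V: fires at position(s) 12: invabfinekozobbif
3. k -> g, s -> z / V _ V: fires at position(s) 10: invabfinegozobbif
4. 0 -> a / C _ C #: no change
surface: invabfinegozobbif


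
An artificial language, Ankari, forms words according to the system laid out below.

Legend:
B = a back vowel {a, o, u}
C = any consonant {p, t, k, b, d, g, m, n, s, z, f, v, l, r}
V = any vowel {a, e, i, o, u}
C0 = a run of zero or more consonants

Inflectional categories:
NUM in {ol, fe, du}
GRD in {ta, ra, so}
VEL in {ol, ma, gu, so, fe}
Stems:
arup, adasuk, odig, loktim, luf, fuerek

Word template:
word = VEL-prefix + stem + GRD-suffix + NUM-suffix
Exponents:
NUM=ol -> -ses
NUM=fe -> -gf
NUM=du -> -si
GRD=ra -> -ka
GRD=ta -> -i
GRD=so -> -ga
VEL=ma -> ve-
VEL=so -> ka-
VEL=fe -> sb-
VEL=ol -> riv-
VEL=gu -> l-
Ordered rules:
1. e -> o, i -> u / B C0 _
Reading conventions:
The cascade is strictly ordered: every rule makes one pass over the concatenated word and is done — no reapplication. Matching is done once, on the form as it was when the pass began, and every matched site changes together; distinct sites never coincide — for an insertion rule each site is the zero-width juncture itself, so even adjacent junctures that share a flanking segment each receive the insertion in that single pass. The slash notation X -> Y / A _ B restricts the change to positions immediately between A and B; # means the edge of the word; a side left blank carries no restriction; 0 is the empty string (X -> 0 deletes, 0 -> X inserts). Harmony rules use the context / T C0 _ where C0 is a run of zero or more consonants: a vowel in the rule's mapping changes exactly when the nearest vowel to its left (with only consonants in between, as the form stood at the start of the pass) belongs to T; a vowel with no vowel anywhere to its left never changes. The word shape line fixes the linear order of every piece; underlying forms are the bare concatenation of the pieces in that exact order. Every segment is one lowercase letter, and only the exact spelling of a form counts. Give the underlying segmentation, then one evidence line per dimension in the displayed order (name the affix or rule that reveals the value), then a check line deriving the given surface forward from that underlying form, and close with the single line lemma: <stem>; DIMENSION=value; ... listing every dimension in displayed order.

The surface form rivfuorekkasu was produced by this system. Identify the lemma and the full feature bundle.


underlying: riv-fuerek-ka-si
NUM=du - signalled by the affix -si
GRD=ra - signalled by the affix -ka
VEL=ol - signalled by the affix riv-
check: rivfuerekkasi -> rivfuorekkasu
lemma: fuerek; NUM=du; GRD=ra; VEL=ol


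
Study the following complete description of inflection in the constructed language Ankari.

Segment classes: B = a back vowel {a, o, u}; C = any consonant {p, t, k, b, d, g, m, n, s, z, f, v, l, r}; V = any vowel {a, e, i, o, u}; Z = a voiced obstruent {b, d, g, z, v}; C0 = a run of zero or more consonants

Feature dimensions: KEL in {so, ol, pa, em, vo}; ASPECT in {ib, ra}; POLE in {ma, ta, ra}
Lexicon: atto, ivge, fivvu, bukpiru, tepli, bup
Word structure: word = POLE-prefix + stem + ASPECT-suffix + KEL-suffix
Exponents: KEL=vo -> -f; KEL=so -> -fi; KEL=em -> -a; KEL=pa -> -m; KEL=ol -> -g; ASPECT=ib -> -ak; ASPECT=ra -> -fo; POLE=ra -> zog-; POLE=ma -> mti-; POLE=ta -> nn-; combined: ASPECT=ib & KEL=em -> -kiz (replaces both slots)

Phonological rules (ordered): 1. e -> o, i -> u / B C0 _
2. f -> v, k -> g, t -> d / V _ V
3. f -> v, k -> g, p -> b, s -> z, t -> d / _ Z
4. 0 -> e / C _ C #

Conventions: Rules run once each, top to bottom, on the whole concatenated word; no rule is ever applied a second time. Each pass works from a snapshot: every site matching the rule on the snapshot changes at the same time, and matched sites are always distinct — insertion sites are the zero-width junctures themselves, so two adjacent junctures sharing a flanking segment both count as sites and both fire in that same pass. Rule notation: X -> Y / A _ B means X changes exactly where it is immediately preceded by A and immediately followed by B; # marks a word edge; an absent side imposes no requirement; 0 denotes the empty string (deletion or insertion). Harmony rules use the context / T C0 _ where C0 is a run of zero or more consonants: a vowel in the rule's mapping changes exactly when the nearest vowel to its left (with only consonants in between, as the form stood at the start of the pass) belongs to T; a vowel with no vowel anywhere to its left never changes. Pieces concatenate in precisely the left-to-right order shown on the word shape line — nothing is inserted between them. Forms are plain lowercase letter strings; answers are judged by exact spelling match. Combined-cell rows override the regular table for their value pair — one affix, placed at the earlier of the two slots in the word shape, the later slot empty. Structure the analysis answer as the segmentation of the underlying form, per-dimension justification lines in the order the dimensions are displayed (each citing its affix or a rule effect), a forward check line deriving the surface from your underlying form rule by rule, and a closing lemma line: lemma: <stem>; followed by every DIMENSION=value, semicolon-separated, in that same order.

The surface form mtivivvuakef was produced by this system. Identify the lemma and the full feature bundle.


underlying: mti-fivvu-ak-f
KEL=vo - signalled by the affix -f
ASPECT=ib - signalled by the affix -ak
POLE=ma - signalled by the affix mti-
check: mtifivvuakf -> mtifivvuakf -> mtivivvuakf -> mtivivvuakf -> mtivivvuakef
lemma: fivvu; KEL=vo; ASPECT=ib; POLE=ma


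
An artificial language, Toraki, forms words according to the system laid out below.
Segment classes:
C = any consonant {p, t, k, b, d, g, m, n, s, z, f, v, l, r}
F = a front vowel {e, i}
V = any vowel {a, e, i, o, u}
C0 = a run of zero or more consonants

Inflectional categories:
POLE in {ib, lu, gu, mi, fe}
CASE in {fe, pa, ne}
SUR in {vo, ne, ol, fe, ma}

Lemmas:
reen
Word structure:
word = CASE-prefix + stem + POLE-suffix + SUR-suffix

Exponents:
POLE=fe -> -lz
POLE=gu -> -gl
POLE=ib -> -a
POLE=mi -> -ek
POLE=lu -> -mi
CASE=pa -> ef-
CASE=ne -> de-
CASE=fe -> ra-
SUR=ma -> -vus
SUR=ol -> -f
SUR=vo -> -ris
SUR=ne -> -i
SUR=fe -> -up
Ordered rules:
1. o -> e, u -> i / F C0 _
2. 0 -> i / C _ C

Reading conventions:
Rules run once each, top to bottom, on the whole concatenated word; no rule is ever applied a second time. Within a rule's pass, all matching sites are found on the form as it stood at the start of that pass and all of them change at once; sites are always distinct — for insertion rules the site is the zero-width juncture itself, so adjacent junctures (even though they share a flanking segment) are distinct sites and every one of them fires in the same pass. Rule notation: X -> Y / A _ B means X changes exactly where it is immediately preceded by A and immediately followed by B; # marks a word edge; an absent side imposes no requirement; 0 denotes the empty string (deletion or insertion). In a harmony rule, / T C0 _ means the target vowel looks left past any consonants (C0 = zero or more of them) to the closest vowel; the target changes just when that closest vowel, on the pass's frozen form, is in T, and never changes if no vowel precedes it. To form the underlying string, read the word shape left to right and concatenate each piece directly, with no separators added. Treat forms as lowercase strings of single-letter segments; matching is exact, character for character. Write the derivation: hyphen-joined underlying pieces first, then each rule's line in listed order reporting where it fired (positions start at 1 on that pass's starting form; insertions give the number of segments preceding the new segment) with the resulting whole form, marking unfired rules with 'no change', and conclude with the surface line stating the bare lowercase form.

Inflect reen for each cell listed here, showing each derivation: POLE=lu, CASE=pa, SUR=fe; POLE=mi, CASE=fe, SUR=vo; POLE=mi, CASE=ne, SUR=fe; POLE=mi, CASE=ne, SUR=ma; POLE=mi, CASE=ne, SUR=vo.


cell POLE=lu, CASE=pa, SUR=fe:
underlying: ef-reen-mi-up
1. o -> e, u -> i / F C0 _: fires at position(s) 9: efreenmiip
2. 0 -> i / C _ C: inserts after position(s) 2, 6: efireenimiip
surface: efireenimiip

cell POLE=mi, CASE=fe, SUR=vo:
underlying: ra-reen-ek-ris
1. o -> e, u -> i / F C0 _: no change
2. 0 -> i / C _ C: inserts after position(s) 8: rareenekiris
surface: rareenekiris

cell POLE=mi, CASE=ne, SUR=fe:
underlying: de-reen-ek-up
1. o -> e, u -> i / F C0 _: fires at position(s) 9: dereenekip
2. 0 -> i / C _ C: no change
surface: dereenekip

cell POLE=mi, CASE=ne, SUR=ma:
underlying: de-reen-ek-vus
1. o -> e, u -> i / F C0 _: fires at position(s) 10: dereenekvis
2. 0 -> i / C _ C: inserts after position(s) 8: dereenekivis
surface: dereenekivis

cell POLE=mi, CASE=ne, SUR=vo:
underlying: de-reen-ek-ris
1. o -> e, u -> i / F C0 _: no change
2. 0 -> i / C _ C: inserts after position(s) 8: dereenekiris
surface: dereenekiris
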